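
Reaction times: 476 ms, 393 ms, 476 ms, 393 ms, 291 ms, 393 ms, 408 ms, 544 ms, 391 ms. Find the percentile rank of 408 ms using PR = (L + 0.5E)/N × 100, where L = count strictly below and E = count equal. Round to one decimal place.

N = 9.
Strictly below 408: 5. Equal to 408: 1.
PR = (5 + 0.5·1)/9 × 100 = 61.1

61.1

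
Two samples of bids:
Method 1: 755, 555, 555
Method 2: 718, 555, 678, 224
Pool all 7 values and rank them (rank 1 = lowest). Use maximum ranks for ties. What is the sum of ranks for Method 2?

Sorted (ascending): 224, 555, 555, 555, 678, 718, 755
The 3 values of 555 occupy positions 2–4 → each gets rank 4.
Method 2 values → pooled ranks: 718→6, 555→4, 678→5, 224→1
Rank sum = 6 + 4 + 5 + 1 = 16

16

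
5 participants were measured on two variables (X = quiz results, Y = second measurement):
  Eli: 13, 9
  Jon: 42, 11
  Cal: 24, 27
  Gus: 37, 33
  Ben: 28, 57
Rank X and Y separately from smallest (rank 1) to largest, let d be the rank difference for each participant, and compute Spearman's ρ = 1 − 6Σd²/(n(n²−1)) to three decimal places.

0.300

Ranks of variable 1: 1, 5, 2, 4, 3
Ranks of variable 2: 1, 2, 3, 4, 5
d = r₁ − r₂: 0, 3, -1, 0, -2
d²: 0, 9, 1, 0, 4; Σd² = 14
ρ = 1 − 6·14/(5·24) = 1 − 84/120 = 0.300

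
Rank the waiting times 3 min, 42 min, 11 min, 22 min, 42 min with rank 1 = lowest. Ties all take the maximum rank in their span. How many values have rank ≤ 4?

Sorted (ascending): 3, 11, 22, 42, 42
The 2 values of 42 occupy positions 4–5 → each gets rank 5.
Ranks ≤ 4: {1, 2, 3} → 3 values.

3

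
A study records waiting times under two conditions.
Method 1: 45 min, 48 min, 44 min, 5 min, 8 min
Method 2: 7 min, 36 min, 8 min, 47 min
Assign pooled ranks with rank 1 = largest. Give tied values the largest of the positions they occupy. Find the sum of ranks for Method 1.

Sorted (descending): 48, 47, 45, 44, 36, 8, 8, 7, 5
The 2 values of 8 occupy positions 6–7 → each gets rank 7.
Method 1 values → pooled ranks: 45→3, 48→1, 44→4, 5→9, 8→7
Rank sum = 3 + 1 + 4 + 9 + 7 = 24

24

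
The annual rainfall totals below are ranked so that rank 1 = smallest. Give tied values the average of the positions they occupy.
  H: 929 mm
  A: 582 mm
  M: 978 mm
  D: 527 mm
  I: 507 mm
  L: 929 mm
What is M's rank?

Sorted (ascending): 507, 527, 582, 929, 929, 978
The 2 values of 929 occupy positions 4–5 → average rank (4+5)/2 = 4.5.
M has value 978 mm → rank 6.

6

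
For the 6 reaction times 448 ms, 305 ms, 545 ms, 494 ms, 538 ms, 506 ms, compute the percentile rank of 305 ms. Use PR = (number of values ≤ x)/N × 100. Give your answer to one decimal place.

N = 6.
Strictly below 305: 0. Equal to 305: 1.
PR = 1/6 × 100 = 16.7

16.7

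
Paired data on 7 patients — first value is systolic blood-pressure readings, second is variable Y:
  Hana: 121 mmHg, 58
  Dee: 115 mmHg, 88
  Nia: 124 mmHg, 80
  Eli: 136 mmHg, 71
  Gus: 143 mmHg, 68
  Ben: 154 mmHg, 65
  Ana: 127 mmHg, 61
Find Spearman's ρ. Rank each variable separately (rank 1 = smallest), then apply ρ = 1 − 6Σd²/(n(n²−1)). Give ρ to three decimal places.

-0.250

Ranks of variable 1: 2, 1, 3, 5, 6, 7, 4
Ranks of variable 2: 1, 7, 6, 5, 4, 3, 2
d = r₁ − r₂: 1, -6, -3, 0, 2, 4, 2
d²: 1, 36, 9, 0, 4, 16, 4; Σd² = 70
ρ = 1 − 6·70/(7·48) = 1 − 420/336 = -0.250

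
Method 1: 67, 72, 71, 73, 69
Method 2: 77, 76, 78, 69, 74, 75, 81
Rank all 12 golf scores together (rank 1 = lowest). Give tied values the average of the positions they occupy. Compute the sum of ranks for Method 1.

18.5

Sorted (ascending): 67, 69, 69, 71, 72, 73, 74, 75, 76, 77, 78, 81
The 2 values of 69 occupy positions 2–3 → average rank (2+3)/2 = 2.5.
Method 1 values → pooled ranks: 67→1, 72→5, 71→4, 73→6, 69→2.5
Rank sum = 1 + 5 + 4 + 6 + 2.5 = 18.5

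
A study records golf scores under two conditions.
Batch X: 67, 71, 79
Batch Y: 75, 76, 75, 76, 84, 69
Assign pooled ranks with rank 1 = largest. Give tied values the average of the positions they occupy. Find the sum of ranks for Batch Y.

27

Sorted (descending): 84, 79, 76, 76, 75, 75, 71, 69, 67
The 2 values of 76 occupy positions 3–4 → average rank (3+4)/2 = 3.5.
The 2 values of 75 occupy positions 5–6 → average rank (5+6)/2 = 5.5.
Batch Y values → pooled ranks: 75→5.5, 76→3.5, 75→5.5, 76→3.5, 84→1, 69→8
Rank sum = 5.5 + 3.5 + 5.5 + 3.5 + 1 + 8 = 27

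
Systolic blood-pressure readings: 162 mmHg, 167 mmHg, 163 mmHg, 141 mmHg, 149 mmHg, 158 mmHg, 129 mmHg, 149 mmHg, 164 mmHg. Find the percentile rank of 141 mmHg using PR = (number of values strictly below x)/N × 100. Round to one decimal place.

11.1

N = 9.
Strictly below 141: 1. Equal to 141: 1.
PR = 1/9 × 100 = 11.1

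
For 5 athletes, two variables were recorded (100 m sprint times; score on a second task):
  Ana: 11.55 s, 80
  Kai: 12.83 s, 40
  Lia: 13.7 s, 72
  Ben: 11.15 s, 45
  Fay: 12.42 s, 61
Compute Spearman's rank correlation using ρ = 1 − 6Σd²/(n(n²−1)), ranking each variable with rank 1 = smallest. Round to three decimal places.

Ranks of variable 1: 2, 4, 5, 1, 3
Ranks of variable 2: 5, 1, 4, 2, 3
d = r₁ − r₂: -3, 3, 1, -1, 0
d²: 9, 9, 1, 1, 0; Σd² = 20
ρ = 1 − 6·20/(5·24) = 1 − 120/120 = 0.000

0.000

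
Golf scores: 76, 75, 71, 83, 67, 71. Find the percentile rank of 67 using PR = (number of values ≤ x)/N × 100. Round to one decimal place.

16.7

N = 6.
Strictly below 67: 0. Equal to 67: 1.
PR = 1/6 × 100 = 16.7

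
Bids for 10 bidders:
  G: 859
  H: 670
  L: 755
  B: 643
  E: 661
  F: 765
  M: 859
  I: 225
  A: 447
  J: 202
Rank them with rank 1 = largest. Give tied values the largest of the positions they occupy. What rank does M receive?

2

Sorted (descending): 859, 859, 765, 755, 670, 661, 643, 447, 225, 202
The 2 values of 859 occupy positions 1–2 → each gets rank 2.
M has value 859 → rank 2.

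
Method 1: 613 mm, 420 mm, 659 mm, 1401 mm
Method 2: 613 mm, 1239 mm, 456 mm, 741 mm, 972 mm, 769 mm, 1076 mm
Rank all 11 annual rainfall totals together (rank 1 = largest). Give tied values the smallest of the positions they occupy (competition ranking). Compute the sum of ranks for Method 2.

Sorted (descending): 1401, 1239, 1076, 972, 769, 741, 659, 613, 613, 456, 420
The 2 values of 613 occupy positions 8–9 → each gets rank 8.
Method 2 values → pooled ranks: 613→8, 1239→2, 456→10, 741→6, 972→4, 769→5, 1076→3
Rank sum = 8 + 2 + 10 + 6 + 4 + 5 + 3 = 38

38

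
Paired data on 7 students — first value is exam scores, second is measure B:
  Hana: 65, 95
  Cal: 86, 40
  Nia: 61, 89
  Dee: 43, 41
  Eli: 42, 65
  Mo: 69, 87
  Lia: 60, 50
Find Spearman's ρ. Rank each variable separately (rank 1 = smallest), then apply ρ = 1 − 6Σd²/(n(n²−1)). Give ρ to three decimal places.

Ranks of variable 1: 5, 7, 4, 2, 1, 6, 3
Ranks of variable 2: 7, 1, 6, 2, 4, 5, 3
d = r₁ − r₂: -2, 6, -2, 0, -3, 1, 0
d²: 4, 36, 4, 0, 9, 1, 0; Σd² = 54
ρ = 1 − 6·54/(7·48) = 1 − 324/336 = 0.036

0.036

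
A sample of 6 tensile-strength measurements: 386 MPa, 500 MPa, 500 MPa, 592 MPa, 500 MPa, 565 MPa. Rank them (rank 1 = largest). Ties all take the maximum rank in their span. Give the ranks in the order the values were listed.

Sorted (descending): 592, 565, 500, 500, 500, 386
The 3 values of 500 occupy positions 3–5 → each gets rank 5.

6, 5, 5, 1, 5, 2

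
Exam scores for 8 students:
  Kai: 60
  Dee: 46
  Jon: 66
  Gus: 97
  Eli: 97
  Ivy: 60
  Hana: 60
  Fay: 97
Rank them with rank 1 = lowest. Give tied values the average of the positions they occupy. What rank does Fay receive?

7

Sorted (ascending): 46, 60, 60, 60, 66, 97, 97, 97
The 3 values of 60 occupy positions 2–4 → average rank 3.
The 3 values of 97 occupy positions 6–8 → average rank 7.
Fay has value 97 → rank 7.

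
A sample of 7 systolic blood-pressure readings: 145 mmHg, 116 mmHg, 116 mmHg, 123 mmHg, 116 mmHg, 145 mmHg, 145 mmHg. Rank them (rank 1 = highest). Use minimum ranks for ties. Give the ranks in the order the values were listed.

1, 5, 5, 4, 5, 1, 1

Sorted (descending): 145, 145, 145, 123, 116, 116, 116
The 3 values of 145 occupy positions 1–3 → each gets rank 1.
The 3 values of 116 occupy positions 5–7 → each gets rank 5.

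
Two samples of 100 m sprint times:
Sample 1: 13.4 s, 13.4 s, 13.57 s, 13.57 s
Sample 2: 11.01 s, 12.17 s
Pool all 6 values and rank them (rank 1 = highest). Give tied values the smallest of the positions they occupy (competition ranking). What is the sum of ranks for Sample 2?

Sorted (descending): 13.57, 13.57, 13.4, 13.4, 12.17, 11.01
The 2 values of 13.57 occupy positions 1–2 → each gets rank 1.
The 2 values of 13.4 occupy positions 3–4 → each gets rank 3.
Sample 2 values → pooled ranks: 11.01→6, 12.17→5
Rank sum = 6 + 5 = 11

11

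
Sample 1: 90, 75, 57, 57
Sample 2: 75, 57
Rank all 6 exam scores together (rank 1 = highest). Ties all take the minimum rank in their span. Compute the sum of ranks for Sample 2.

6

Sorted (descending): 90, 75, 75, 57, 57, 57
The 2 values of 75 occupy positions 2–3 → each gets rank 2.
The 3 values of 57 occupy positions 4–6 → each gets rank 4.
Sample 2 values → pooled ranks: 75→2, 57→4
Rank sum = 2 + 4 = 6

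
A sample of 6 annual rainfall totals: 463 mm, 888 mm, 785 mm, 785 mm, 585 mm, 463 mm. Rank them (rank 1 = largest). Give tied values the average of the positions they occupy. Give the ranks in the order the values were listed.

Sorted (descending): 888, 785, 785, 585, 463, 463
The 2 values of 785 occupy positions 2–3 → average rank (2+3)/2 = 2.5.
The 2 values of 463 occupy positions 5–6 → average rank (5+6)/2 = 5.5.

5.5, 1, 2.5, 2.5, 4, 5.5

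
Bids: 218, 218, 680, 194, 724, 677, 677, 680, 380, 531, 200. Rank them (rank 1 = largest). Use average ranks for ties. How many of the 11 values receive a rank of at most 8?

Sorted (descending): 724, 680, 680, 677, 677, 531, 380, 218, 218, 200, 194
The 2 values of 680 occupy positions 2–3 → average rank (2+3)/2 = 2.5.
The 2 values of 677 occupy positions 4–5 → average rank (4+5)/2 = 4.5.
The 2 values of 218 occupy positions 8–9 → average rank (8+9)/2 = 8.5.
Ranks ≤ 8: {1, 2.5, 2.5, 4.5, 4.5, 6, 7} → 7 values.

7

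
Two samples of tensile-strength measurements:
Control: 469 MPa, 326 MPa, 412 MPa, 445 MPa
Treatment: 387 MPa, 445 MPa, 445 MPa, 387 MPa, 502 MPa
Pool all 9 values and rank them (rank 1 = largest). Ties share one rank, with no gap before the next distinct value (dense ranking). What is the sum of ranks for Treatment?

17

Sorted (descending): 502, 469, 445, 445, 445, 412, 387, 387, 326
The 3 values of 445 share dense rank 3.
The 2 values of 387 share dense rank 5.
Remaining distinct values take the next consecutive integers.
Treatment values → pooled ranks: 387→5, 445→3, 445→3, 387→5, 502→1
Rank sum = 5 + 3 + 3 + 5 + 1 = 17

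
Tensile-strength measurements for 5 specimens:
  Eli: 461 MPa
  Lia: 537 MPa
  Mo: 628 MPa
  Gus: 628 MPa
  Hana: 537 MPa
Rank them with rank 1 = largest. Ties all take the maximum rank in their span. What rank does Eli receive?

Sorted (descending): 628, 628, 537, 537, 461
The 2 values of 628 occupy positions 1–2 → each gets rank 2.
The 2 values of 537 occupy positions 3–4 → each gets rank 4.
Eli has value 461 MPa → rank 5.

5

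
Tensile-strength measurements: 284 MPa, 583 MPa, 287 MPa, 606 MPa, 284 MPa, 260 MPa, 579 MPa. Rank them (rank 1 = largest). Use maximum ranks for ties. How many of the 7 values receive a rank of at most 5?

Sorted (descending): 606, 583, 579, 287, 284, 284, 260
The 2 values of 284 occupy positions 5–6 → each gets rank 6.
Ranks ≤ 5: {1, 2, 3, 4} → 4 values.

4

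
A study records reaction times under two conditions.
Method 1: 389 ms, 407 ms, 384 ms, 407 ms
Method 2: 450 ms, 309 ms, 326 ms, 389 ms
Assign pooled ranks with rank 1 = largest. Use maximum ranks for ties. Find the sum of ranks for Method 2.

Sorted (descending): 450, 407, 407, 389, 389, 384, 326, 309
The 2 values of 407 occupy positions 2–3 → each gets rank 3.
The 2 values of 389 occupy positions 4–5 → each gets rank 5.
Method 2 values → pooled ranks: 450→1, 309→8, 326→7, 389→5
Rank sum = 1 + 8 + 7 + 5 = 21

21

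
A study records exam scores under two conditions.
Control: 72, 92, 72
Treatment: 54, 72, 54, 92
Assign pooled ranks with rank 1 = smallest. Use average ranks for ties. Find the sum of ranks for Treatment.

Sorted (ascending): 54, 54, 72, 72, 72, 92, 92
The 2 values of 54 occupy positions 1–2 → average rank (1+2)/2 = 1.5.
The 3 values of 72 occupy positions 3–5 → average rank 4.
The 2 values of 92 occupy positions 6–7 → average rank (6+7)/2 = 6.5.
Treatment values → pooled ranks: 54→1.5, 72→4, 54→1.5, 92→6.5
Rank sum = 1.5 + 4 + 1.5 + 6.5 = 13.5

13.5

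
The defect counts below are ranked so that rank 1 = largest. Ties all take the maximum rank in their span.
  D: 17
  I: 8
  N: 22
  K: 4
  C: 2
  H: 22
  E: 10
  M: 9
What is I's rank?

6

Sorted (descending): 22, 22, 17, 10, 9, 8, 4, 2
The 2 values of 22 occupy positions 1–2 → each gets rank 2.
I has value 8 → rank 6.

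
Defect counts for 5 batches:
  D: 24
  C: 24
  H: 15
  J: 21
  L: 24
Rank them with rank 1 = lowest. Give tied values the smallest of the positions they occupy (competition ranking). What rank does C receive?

3

Sorted (ascending): 15, 21, 24, 24, 24
The 3 values of 24 occupy positions 3–5 → each gets rank 3.
C has value 24 → rank 3.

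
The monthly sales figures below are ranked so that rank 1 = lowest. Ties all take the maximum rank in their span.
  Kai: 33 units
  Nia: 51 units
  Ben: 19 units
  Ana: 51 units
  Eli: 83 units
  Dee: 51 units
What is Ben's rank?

1

Sorted (ascending): 19, 33, 51, 51, 51, 83
The 3 values of 51 occupy positions 3–5 → each gets rank 5.
Ben has value 19 units → rank 1.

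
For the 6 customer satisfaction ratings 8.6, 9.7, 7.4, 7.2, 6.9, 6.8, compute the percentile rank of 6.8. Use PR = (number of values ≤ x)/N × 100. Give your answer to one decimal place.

16.7

N = 6.
Strictly below 6.8: 0. Equal to 6.8: 1.
PR = 1/6 × 100 = 16.7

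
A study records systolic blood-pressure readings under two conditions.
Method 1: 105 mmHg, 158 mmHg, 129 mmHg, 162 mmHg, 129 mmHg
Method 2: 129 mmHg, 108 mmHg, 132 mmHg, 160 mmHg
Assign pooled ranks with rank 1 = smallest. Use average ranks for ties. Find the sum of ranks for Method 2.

20

Sorted (ascending): 105, 108, 129, 129, 129, 132, 158, 160, 162
The 3 values of 129 occupy positions 3–5 → average rank 4.
Method 2 values → pooled ranks: 129→4, 108→2, 132→6, 160→8
Rank sum = 4 + 2 + 6 + 8 = 20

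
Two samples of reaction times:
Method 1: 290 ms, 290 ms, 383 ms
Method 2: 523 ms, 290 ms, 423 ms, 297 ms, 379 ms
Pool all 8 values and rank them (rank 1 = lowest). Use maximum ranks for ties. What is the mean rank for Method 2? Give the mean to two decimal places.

Sorted (ascending): 290, 290, 290, 297, 379, 383, 423, 523
The 3 values of 290 occupy positions 1–3 → each gets rank 3.
Method 2 values → pooled ranks: 523→8, 290→3, 423→7, 297→4, 379→5
Mean rank = (8 + 3 + 7 + 4 + 5) / 5 = 5.40

5.40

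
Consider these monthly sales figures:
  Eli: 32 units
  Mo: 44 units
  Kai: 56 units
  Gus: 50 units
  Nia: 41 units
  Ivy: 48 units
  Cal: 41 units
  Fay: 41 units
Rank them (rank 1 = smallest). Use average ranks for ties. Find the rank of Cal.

3

Sorted (ascending): 32, 41, 41, 41, 44, 48, 50, 56
The 3 values of 41 occupy positions 2–4 → average rank 3.
Cal has value 41 units → rank 3.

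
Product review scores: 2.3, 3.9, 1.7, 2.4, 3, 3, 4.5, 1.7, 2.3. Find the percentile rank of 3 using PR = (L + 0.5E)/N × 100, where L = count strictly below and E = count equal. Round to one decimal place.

66.7

N = 9.
Strictly below 3: 5. Equal to 3: 2.
PR = (5 + 0.5·2)/9 × 100 = 66.7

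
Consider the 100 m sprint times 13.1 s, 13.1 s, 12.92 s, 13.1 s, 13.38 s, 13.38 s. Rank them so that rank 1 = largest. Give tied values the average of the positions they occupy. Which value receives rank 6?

12.92

Sorted (descending): 13.38, 13.38, 13.1, 13.1, 13.1, 12.92
The 2 values of 13.38 occupy positions 1–2 → average rank (1+2)/2 = 1.5.
The 3 values of 13.1 occupy positions 3–5 → average rank 4.
Rank 6 → value 12.92.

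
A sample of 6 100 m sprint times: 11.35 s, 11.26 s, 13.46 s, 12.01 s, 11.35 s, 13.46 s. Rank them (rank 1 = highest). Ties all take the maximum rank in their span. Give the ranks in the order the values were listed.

Sorted (descending): 13.46, 13.46, 12.01, 11.35, 11.35, 11.26
The 2 values of 13.46 occupy positions 1–2 → each gets rank 2.
The 2 values of 11.35 occupy positions 4–5 → each gets rank 5.

5, 6, 2, 3, 5, 2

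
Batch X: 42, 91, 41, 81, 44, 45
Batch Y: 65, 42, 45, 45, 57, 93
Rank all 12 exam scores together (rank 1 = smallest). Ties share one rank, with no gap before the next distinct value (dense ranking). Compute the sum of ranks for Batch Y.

30

Sorted (ascending): 41, 42, 42, 44, 45, 45, 45, 57, 65, 81, 91, 93
The 2 values of 42 share dense rank 2.
The 3 values of 45 share dense rank 4.
Remaining distinct values take the next consecutive integers.
Batch Y values → pooled ranks: 65→6, 42→2, 45→4, 45→4, 57→5, 93→9
Rank sum = 6 + 2 + 4 + 4 + 5 + 9 = 30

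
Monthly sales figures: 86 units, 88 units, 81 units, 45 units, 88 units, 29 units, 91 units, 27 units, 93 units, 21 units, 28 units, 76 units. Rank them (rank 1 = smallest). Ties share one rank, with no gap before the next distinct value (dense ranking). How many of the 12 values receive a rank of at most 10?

11

Sorted (ascending): 21, 27, 28, 29, 45, 76, 81, 86, 88, 88, 91, 93
The 2 values of 88 share dense rank 9.
Remaining distinct values take the next consecutive integers.
Ranks ≤ 10: {1, 2, 3, 4, 5, 6, 7, 8, 9, 9, 10} → 11 values.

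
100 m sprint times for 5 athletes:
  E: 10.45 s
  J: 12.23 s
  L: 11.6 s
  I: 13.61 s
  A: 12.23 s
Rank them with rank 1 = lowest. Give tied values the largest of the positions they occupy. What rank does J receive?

4

Sorted (ascending): 10.45, 11.6, 12.23, 12.23, 13.61
The 2 values of 12.23 occupy positions 3–4 → each gets rank 4.
J has value 12.23 s → rank 4.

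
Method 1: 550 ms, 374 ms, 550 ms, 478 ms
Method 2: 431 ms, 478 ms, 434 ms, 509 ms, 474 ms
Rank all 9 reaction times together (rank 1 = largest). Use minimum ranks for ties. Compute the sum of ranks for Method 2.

Sorted (descending): 550, 550, 509, 478, 478, 474, 434, 431, 374
The 2 values of 550 occupy positions 1–2 → each gets rank 1.
The 2 values of 478 occupy positions 4–5 → each gets rank 4.
Method 2 values → pooled ranks: 431→8, 478→4, 434→7, 509→3, 474→6
Rank sum = 8 + 4 + 7 + 3 + 6 = 28

28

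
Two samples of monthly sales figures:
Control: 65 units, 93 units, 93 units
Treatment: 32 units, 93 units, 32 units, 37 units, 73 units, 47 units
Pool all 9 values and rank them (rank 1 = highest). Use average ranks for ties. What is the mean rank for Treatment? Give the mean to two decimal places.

Sorted (descending): 93, 93, 93, 73, 65, 47, 37, 32, 32
The 3 values of 93 occupy positions 1–3 → average rank 2.
The 2 values of 32 occupy positions 8–9 → average rank (8+9)/2 = 8.5.
Treatment values → pooled ranks: 32→8.5, 93→2, 32→8.5, 37→7, 73→4, 47→6
Mean rank = (8.5 + 2 + 8.5 + 7 + 4 + 6) / 6 = 6.00

6.00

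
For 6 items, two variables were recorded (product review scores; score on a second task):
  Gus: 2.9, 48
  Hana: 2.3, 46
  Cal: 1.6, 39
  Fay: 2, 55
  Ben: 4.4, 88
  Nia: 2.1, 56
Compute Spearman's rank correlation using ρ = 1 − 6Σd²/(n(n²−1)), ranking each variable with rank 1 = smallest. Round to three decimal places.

0.543

Ranks of variable 1: 5, 4, 1, 2, 6, 3
Ranks of variable 2: 3, 2, 1, 4, 6, 5
d = r₁ − r₂: 2, 2, 0, -2, 0, -2
d²: 4, 4, 0, 4, 0, 4; Σd² = 16
ρ = 1 − 6·16/(6·35) = 1 − 96/210 = 0.543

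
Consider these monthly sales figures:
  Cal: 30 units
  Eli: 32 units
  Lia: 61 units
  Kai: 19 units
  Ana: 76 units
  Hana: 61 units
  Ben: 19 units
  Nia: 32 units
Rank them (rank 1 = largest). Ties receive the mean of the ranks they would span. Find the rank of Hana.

Sorted (descending): 76, 61, 61, 32, 32, 30, 19, 19
The 2 values of 61 occupy positions 2–3 → average rank (2+3)/2 = 2.5.
The 2 values of 32 occupy positions 4–5 → average rank (4+5)/2 = 4.5.
The 2 values of 19 occupy positions 7–8 → average rank (7+8)/2 = 7.5.
Hana has value 61 units → rank 2.5.

2.5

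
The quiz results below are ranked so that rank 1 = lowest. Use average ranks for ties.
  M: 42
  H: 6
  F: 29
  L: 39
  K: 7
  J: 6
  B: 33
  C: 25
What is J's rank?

1.5

Sorted (ascending): 6, 6, 7, 25, 29, 33, 39, 42
The 2 values of 6 occupy positions 1–2 → average rank (1+2)/2 = 1.5.
J has value 6 → rank 1.5.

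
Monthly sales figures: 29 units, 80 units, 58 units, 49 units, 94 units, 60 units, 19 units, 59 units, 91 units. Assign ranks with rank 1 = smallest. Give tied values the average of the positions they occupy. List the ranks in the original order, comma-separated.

2, 7, 4, 3, 9, 6, 1, 5, 8

Sorted (ascending): 19, 29, 49, 58, 59, 60, 80, 91, 94
No ties — each value takes its position as its rank.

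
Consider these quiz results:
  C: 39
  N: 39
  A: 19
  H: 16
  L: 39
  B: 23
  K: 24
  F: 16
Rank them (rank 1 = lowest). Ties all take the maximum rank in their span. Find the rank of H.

Sorted (ascending): 16, 16, 19, 23, 24, 39, 39, 39
The 2 values of 16 occupy positions 1–2 → each gets rank 2.
The 3 values of 39 occupy positions 6–8 → each gets rank 8.
H has value 16 → rank 2.

2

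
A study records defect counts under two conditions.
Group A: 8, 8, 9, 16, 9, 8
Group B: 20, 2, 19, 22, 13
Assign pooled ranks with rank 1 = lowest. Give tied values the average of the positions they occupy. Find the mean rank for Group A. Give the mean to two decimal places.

4.67

Sorted (ascending): 2, 8, 8, 8, 9, 9, 13, 16, 19, 20, 22
The 3 values of 8 occupy positions 2–4 → average rank 3.
The 2 values of 9 occupy positions 5–6 → average rank (5+6)/2 = 5.5.
Group A values → pooled ranks: 8→3, 8→3, 9→5.5, 16→8, 9→5.5, 8→3
Mean rank = (3 + 3 + 5.5 + 8 + 5.5 + 3) / 6 = 4.67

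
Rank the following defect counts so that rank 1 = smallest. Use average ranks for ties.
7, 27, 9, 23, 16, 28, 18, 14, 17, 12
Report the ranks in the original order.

Sorted (ascending): 7, 9, 12, 14, 16, 17, 18, 23, 27, 28
No ties — each value takes its position as its rank.

1, 9, 2, 8, 5, 10, 7, 4, 6, 3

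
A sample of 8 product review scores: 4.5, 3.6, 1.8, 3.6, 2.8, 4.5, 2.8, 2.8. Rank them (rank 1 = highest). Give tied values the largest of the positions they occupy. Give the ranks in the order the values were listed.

2, 4, 8, 4, 7, 2, 7, 7

Sorted (descending): 4.5, 4.5, 3.6, 3.6, 2.8, 2.8, 2.8, 1.8
The 2 values of 4.5 occupy positions 1–2 → each gets rank 2.
The 2 values of 3.6 occupy positions 3–4 → each gets rank 4.
The 3 values of 2.8 occupy positions 5–7 → each gets rank 7.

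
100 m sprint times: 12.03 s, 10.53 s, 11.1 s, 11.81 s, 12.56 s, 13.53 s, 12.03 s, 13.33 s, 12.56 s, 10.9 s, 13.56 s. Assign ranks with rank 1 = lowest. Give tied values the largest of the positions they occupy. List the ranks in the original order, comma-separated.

6, 1, 3, 4, 8, 10, 6, 9, 8, 2, 11

Sorted (ascending): 10.53, 10.9, 11.1, 11.81, 12.03, 12.03, 12.56, 12.56, 13.33, 13.53, 13.56
The 2 values of 12.03 occupy positions 5–6 → each gets rank 6.
The 2 values of 12.56 occupy positions 7–8 → each gets rank 8.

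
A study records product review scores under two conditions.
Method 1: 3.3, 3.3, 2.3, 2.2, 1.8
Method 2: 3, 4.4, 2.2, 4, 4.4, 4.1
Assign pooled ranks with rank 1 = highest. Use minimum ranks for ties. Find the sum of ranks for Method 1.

38

Sorted (descending): 4.4, 4.4, 4.1, 4, 3.3, 3.3, 3, 2.3, 2.2, 2.2, 1.8
The 2 values of 4.4 occupy positions 1–2 → each gets rank 1.
The 2 values of 3.3 occupy positions 5–6 → each gets rank 5.
The 2 values of 2.2 occupy positions 9–10 → each gets rank 9.
Method 1 values → pooled ranks: 3.3→5, 3.3→5, 2.3→8, 2.2→9, 1.8→11
Rank sum = 5 + 5 + 8 + 9 + 11 = 38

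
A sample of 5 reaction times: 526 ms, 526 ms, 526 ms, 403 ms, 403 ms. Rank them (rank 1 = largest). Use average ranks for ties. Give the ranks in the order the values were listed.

2, 2, 2, 4.5, 4.5

Sorted (descending): 526, 526, 526, 403, 403
The 3 values of 526 occupy positions 1–3 → average rank 2.
The 2 values of 403 occupy positions 4–5 → average rank (4+5)/2 = 4.5.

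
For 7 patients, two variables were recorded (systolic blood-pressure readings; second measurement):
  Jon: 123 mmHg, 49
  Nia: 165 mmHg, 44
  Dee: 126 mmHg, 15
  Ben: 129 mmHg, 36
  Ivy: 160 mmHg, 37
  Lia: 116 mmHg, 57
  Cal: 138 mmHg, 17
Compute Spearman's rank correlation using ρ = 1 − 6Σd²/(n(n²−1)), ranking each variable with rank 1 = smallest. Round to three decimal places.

Ranks of variable 1: 2, 7, 3, 4, 6, 1, 5
Ranks of variable 2: 6, 5, 1, 3, 4, 7, 2
d = r₁ − r₂: -4, 2, 2, 1, 2, -6, 3
d²: 16, 4, 4, 1, 4, 36, 9; Σd² = 74
ρ = 1 − 6·74/(7·48) = 1 − 444/336 = -0.321

-0.321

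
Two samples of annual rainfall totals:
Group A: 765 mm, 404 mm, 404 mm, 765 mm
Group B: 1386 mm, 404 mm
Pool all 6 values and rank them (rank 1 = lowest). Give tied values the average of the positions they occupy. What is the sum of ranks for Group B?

8

Sorted (ascending): 404, 404, 404, 765, 765, 1386
The 3 values of 404 occupy positions 1–3 → average rank 2.
The 2 values of 765 occupy positions 4–5 → average rank (4+5)/2 = 4.5.
Group B values → pooled ranks: 1386→6, 404→2
Rank sum = 6 + 2 = 8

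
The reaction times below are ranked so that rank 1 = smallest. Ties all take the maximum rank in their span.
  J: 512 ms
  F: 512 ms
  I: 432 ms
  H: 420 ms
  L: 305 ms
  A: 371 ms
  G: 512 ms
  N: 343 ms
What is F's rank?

Sorted (ascending): 305, 343, 371, 420, 432, 512, 512, 512
The 3 values of 512 occupy positions 6–8 → each gets rank 8.
F has value 512 ms → rank 8.

8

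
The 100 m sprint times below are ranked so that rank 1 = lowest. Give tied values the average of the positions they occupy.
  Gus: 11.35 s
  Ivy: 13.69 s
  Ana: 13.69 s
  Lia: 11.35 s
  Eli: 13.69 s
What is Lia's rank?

Sorted (ascending): 11.35, 11.35, 13.69, 13.69, 13.69
The 2 values of 11.35 occupy positions 1–2 → average rank (1+2)/2 = 1.5.
The 3 values of 13.69 occupy positions 3–5 → average rank 4.
Lia has value 11.35 s → rank 1.5.

1.5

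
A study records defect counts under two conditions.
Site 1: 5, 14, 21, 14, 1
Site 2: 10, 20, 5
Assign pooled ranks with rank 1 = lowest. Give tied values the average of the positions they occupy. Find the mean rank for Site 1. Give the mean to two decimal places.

Sorted (ascending): 1, 5, 5, 10, 14, 14, 20, 21
The 2 values of 5 occupy positions 2–3 → average rank (2+3)/2 = 2.5.
The 2 values of 14 occupy positions 5–6 → average rank (5+6)/2 = 5.5.
Site 1 values → pooled ranks: 5→2.5, 14→5.5, 21→8, 14→5.5, 1→1
Mean rank = (2.5 + 5.5 + 8 + 5.5 + 1) / 5 = 4.50

4.50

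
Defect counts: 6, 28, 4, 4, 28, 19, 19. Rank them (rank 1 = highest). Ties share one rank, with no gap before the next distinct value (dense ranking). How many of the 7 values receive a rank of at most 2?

4

Sorted (descending): 28, 28, 19, 19, 6, 4, 4
The 2 values of 28 share dense rank 1.
The 2 values of 19 share dense rank 2.
The 2 values of 4 share dense rank 4.
Remaining distinct values take the next consecutive integers.
Ranks ≤ 2: {1, 1, 2, 2} → 4 values.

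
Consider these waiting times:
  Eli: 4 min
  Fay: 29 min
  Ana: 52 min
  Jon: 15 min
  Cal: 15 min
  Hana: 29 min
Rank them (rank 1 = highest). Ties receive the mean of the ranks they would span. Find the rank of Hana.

2.5

Sorted (descending): 52, 29, 29, 15, 15, 4
The 2 values of 29 occupy positions 2–3 → average rank (2+3)/2 = 2.5.
The 2 values of 15 occupy positions 4–5 → average rank (4+5)/2 = 4.5.
Hana has value 29 min → rank 2.5.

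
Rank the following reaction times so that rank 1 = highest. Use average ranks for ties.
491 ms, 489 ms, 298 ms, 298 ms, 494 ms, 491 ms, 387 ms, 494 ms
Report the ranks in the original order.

Sorted (descending): 494, 494, 491, 491, 489, 387, 298, 298
The 2 values of 494 occupy positions 1–2 → average rank (1+2)/2 = 1.5.
The 2 values of 491 occupy positions 3–4 → average rank (3+4)/2 = 3.5.
The 2 values of 298 occupy positions 7–8 → average rank (7+8)/2 = 7.5.

3.5, 5, 7.5, 7.5, 1.5, 3.5, 6, 1.5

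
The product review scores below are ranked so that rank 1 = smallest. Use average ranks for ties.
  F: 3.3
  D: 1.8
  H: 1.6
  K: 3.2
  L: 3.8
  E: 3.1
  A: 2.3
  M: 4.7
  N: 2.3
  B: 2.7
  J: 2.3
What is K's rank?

8

Sorted (ascending): 1.6, 1.8, 2.3, 2.3, 2.3, 2.7, 3.1, 3.2, 3.3, 3.8, 4.7
The 3 values of 2.3 occupy positions 3–5 → average rank 4.
K has value 3.2 → rank 8.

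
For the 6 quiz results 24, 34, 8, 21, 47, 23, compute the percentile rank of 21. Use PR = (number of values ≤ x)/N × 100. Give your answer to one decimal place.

33.3

N = 6.
Strictly below 21: 1. Equal to 21: 1.
PR = 2/6 × 100 = 33.3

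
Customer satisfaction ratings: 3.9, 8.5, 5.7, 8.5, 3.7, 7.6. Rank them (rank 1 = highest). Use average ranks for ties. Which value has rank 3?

Sorted (descending): 8.5, 8.5, 7.6, 5.7, 3.9, 3.7
The 2 values of 8.5 occupy positions 1–2 → average rank (1+2)/2 = 1.5.
Rank 3 → value 7.6.

7.6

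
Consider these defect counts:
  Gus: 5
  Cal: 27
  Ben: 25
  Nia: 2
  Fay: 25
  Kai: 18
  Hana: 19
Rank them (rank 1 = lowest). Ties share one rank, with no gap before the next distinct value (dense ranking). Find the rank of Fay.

5

Sorted (ascending): 2, 5, 18, 19, 25, 25, 27
The 2 values of 25 share dense rank 5.
Remaining distinct values take the next consecutive integers.
Fay has value 25 → rank 5.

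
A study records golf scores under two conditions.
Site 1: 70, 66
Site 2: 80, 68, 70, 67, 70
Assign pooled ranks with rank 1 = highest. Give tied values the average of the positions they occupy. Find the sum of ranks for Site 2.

Sorted (descending): 80, 70, 70, 70, 68, 67, 66
The 3 values of 70 occupy positions 2–4 → average rank 3.
Site 2 values → pooled ranks: 80→1, 68→5, 70→3, 67→6, 70→3
Rank sum = 1 + 5 + 3 + 6 + 3 = 18

18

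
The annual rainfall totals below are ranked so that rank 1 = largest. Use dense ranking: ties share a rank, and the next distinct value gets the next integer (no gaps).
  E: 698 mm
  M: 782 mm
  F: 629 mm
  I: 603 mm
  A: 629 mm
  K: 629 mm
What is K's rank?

3

Sorted (descending): 782, 698, 629, 629, 629, 603
The 3 values of 629 share dense rank 3.
Remaining distinct values take the next consecutive integers.
K has value 629 mm → rank 3.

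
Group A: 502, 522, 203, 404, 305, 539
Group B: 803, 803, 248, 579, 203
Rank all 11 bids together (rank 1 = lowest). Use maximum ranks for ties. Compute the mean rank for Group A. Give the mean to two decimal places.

Sorted (ascending): 203, 203, 248, 305, 404, 502, 522, 539, 579, 803, 803
The 2 values of 203 occupy positions 1–2 → each gets rank 2.
The 2 values of 803 occupy positions 10–11 → each gets rank 11.
Group A values → pooled ranks: 502→6, 522→7, 203→2, 404→5, 305→4, 539→8
Mean rank = (6 + 7 + 2 + 5 + 4 + 8) / 6 = 5.33

5.33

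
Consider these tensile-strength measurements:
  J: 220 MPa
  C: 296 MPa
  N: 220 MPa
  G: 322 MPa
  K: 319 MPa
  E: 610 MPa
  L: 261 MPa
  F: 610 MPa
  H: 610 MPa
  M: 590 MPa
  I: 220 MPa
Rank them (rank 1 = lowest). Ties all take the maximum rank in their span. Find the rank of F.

Sorted (ascending): 220, 220, 220, 261, 296, 319, 322, 590, 610, 610, 610
The 3 values of 220 occupy positions 1–3 → each gets rank 3.
The 3 values of 610 occupy positions 9–11 → each gets rank 11.
F has value 610 MPa → rank 11.

11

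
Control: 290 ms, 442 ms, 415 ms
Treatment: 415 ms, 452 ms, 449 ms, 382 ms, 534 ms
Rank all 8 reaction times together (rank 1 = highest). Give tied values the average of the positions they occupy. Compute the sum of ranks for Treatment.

18.5

Sorted (descending): 534, 452, 449, 442, 415, 415, 382, 290
The 2 values of 415 occupy positions 5–6 → average rank (5+6)/2 = 5.5.
Treatment values → pooled ranks: 415→5.5, 452→2, 449→3, 382→7, 534→1
Rank sum = 5.5 + 2 + 3 + 7 + 1 = 18.5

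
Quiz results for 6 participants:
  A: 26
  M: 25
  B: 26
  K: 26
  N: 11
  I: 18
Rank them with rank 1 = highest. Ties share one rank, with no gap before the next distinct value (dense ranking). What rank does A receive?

Sorted (descending): 26, 26, 26, 25, 18, 11
The 3 values of 26 share dense rank 1.
Remaining distinct values take the next consecutive integers.
A has value 26 → rank 1.

1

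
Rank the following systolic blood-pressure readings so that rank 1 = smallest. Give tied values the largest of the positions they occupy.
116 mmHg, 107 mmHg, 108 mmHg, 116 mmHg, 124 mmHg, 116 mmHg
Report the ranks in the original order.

Sorted (ascending): 107, 108, 116, 116, 116, 124
The 3 values of 116 occupy positions 3–5 → each gets rank 5.

5, 1, 2, 5, 6, 5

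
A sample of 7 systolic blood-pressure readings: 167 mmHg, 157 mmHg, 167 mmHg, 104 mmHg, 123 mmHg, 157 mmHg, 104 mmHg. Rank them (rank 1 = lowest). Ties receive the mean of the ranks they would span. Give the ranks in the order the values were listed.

Sorted (ascending): 104, 104, 123, 157, 157, 167, 167
The 2 values of 104 occupy positions 1–2 → average rank (1+2)/2 = 1.5.
The 2 values of 157 occupy positions 4–5 → average rank (4+5)/2 = 4.5.
The 2 values of 167 occupy positions 6–7 → average rank (6+7)/2 = 6.5.

6.5, 4.5, 6.5, 1.5, 3, 4.5, 1.5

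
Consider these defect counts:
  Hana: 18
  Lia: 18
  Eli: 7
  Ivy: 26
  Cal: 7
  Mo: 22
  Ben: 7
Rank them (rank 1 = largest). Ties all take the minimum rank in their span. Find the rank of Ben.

Sorted (descending): 26, 22, 18, 18, 7, 7, 7
The 2 values of 18 occupy positions 3–4 → each gets rank 3.
The 3 values of 7 occupy positions 5–7 → each gets rank 5.
Ben has value 7 → rank 5.

5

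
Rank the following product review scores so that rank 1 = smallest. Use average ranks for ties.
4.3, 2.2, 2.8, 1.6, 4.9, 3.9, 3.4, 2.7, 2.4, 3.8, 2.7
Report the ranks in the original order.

Sorted (ascending): 1.6, 2.2, 2.4, 2.7, 2.7, 2.8, 3.4, 3.8, 3.9, 4.3, 4.9
The 2 values of 2.7 occupy positions 4–5 → average rank (4+5)/2 = 4.5.

10, 2, 6, 1, 11, 9, 7, 4.5, 3, 8, 4.5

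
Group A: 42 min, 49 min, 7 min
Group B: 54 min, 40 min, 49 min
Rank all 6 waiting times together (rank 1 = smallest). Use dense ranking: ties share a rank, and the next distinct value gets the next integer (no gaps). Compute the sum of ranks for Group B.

Sorted (ascending): 7, 40, 42, 49, 49, 54
The 2 values of 49 share dense rank 4.
Remaining distinct values take the next consecutive integers.
Group B values → pooled ranks: 54→5, 40→2, 49→4
Rank sum = 5 + 2 + 4 = 11

11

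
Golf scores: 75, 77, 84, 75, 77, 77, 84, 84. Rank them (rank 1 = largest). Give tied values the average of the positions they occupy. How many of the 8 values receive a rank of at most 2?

Sorted (descending): 84, 84, 84, 77, 77, 77, 75, 75
The 3 values of 84 occupy positions 1–3 → average rank 2.
The 3 values of 77 occupy positions 4–6 → average rank 5.
The 2 values of 75 occupy positions 7–8 → average rank (7+8)/2 = 7.5.
Ranks ≤ 2: {2, 2, 2} → 3 values.

3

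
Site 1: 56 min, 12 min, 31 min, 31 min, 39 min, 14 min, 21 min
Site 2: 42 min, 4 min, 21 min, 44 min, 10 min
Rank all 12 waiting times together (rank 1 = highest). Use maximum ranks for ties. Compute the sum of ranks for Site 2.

Sorted (descending): 56, 44, 42, 39, 31, 31, 21, 21, 14, 12, 10, 4
The 2 values of 31 occupy positions 5–6 → each gets rank 6.
The 2 values of 21 occupy positions 7–8 → each gets rank 8.
Site 2 values → pooled ranks: 42→3, 4→12, 21→8, 44→2, 10→11
Rank sum = 3 + 12 + 8 + 2 + 11 = 36

36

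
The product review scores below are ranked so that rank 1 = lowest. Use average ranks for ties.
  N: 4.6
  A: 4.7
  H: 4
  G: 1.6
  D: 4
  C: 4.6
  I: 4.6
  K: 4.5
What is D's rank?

Sorted (ascending): 1.6, 4, 4, 4.5, 4.6, 4.6, 4.6, 4.7
The 2 values of 4 occupy positions 2–3 → average rank (2+3)/2 = 2.5.
The 3 values of 4.6 occupy positions 5–7 → average rank 6.
D has value 4 → rank 2.5.

2.5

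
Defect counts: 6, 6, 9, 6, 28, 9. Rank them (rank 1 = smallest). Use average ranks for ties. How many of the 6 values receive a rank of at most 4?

3

Sorted (ascending): 6, 6, 6, 9, 9, 28
The 3 values of 6 occupy positions 1–3 → average rank 2.
The 2 values of 9 occupy positions 4–5 → average rank (4+5)/2 = 4.5.
Ranks ≤ 4: {2, 2, 2} → 3 values.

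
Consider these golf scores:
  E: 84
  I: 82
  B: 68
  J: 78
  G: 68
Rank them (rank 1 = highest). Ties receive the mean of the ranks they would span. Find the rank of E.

Sorted (descending): 84, 82, 78, 68, 68
The 2 values of 68 occupy positions 4–5 → average rank (4+5)/2 = 4.5.
E has value 84 → rank 1.

1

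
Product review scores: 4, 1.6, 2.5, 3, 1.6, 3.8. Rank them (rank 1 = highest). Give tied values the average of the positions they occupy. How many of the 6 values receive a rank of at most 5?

Sorted (descending): 4, 3.8, 3, 2.5, 1.6, 1.6
The 2 values of 1.6 occupy positions 5–6 → average rank (5+6)/2 = 5.5.
Ranks ≤ 5: {1, 2, 3, 4} → 4 values.

4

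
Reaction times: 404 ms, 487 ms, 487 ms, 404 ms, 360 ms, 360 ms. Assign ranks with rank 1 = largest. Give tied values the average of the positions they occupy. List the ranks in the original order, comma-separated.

Sorted (descending): 487, 487, 404, 404, 360, 360
The 2 values of 487 occupy positions 1–2 → average rank (1+2)/2 = 1.5.
The 2 values of 404 occupy positions 3–4 → average rank (3+4)/2 = 3.5.
The 2 values of 360 occupy positions 5–6 → average rank (5+6)/2 = 5.5.

3.5, 1.5, 1.5, 3.5, 5.5, 5.5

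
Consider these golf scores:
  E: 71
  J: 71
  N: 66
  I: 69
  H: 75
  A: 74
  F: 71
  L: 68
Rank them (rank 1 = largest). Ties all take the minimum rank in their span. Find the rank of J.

Sorted (descending): 75, 74, 71, 71, 71, 69, 68, 66
The 3 values of 71 occupy positions 3–5 → each gets rank 3.
J has value 71 → rank 3.

3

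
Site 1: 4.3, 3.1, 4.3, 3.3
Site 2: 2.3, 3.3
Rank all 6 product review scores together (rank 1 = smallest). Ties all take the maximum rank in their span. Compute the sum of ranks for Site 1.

Sorted (ascending): 2.3, 3.1, 3.3, 3.3, 4.3, 4.3
The 2 values of 3.3 occupy positions 3–4 → each gets rank 4.
The 2 values of 4.3 occupy positions 5–6 → each gets rank 6.
Site 1 values → pooled ranks: 4.3→6, 3.1→2, 4.3→6, 3.3→4
Rank sum = 6 + 2 + 6 + 4 = 18

18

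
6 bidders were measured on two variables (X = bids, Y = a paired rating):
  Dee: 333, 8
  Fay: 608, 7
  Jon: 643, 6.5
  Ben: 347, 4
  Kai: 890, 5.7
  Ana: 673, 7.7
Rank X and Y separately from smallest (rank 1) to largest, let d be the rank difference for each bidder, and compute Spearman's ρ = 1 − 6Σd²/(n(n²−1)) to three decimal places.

-0.257

Ranks of variable 1: 1, 3, 4, 2, 6, 5
Ranks of variable 2: 6, 4, 3, 1, 2, 5
d = r₁ − r₂: -5, -1, 1, 1, 4, 0
d²: 25, 1, 1, 1, 16, 0; Σd² = 44
ρ = 1 − 6·44/(6·35) = 1 − 264/210 = -0.257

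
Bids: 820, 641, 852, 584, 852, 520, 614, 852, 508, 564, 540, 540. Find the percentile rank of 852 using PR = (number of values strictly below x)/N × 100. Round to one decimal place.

N = 12.
Strictly below 852: 9. Equal to 852: 3.
PR = 9/12 × 100 = 75.0

75.0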